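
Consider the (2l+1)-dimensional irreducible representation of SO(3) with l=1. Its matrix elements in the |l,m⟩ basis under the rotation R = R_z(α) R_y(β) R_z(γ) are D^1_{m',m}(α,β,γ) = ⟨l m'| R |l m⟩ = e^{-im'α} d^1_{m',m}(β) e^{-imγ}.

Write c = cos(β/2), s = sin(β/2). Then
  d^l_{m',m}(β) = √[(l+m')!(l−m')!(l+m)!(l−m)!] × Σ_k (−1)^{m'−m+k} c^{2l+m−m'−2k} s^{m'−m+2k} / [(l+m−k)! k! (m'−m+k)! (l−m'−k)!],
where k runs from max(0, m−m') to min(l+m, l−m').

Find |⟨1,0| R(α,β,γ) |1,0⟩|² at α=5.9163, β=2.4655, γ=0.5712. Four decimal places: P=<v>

P=0.6084

Split into d^1_{0,0}(β=2.4655) × two z-phases.
c=cos(2.4655/2)=0.331645, s=sin(2.4655/2)=0.943404; N=√[1·1·1·1]=1.000000
Admissible k: 0..1 (factorial args all ≥0)
  k=0: (−1)^0·1.0000/(1)·0.3316^2·0.9434^0 = +0.109988
  k=1: (−1)^1·1.0000/(1)·0.3316^0·0.9434^2 = -0.890012
d^1_{0,0}(2.4655) = +0.109988 -0.890012 = -0.780024
|D^1_{0,0}|² = |d^1_{0,0}(β)|² = (-0.780024)² = 0.608437 (the z-rotation phases have unit modulus)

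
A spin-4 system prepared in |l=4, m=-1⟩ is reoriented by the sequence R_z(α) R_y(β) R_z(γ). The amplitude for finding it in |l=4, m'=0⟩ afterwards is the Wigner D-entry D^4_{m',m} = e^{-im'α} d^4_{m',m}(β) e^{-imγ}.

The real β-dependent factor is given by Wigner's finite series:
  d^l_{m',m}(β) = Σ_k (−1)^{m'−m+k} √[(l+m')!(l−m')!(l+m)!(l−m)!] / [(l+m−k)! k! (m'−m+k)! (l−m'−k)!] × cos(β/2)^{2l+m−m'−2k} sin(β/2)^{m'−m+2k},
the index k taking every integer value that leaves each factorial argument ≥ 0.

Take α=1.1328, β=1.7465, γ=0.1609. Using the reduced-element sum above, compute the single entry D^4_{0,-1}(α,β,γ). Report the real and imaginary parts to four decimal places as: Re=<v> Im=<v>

Split into d^4_{0,-1}(β=1.7465) × two z-phases.
With c≡cos(β/2)=0.642339 and s≡sin(β/2)=0.766421, N=[24·24·6·120]^{1/2}=643.987578
Admissible k: 0..3 (factorial args all ≥0)
  k=0: (−1)^1·643.9876/(144)·0.6423^7·0.7664^1 = -0.154644
  k=1: (−1)^2·643.9876/(24)·0.6423^5·0.7664^3 = +1.320959
  k=2: (−1)^3·643.9876/(24)·0.6423^3·0.7664^5 = -1.880594
  k=3: (−1)^4·643.9876/(144)·0.6423^1·0.7664^7 = +0.446220
d^4_{0,-1}(1.7465) = -0.154644 +1.320959 -1.880594 +0.446220 = -0.268058
D = (+1.000000+0.000000i)·(-0.268058)·(+0.987083+0.160207i) = -0.264596-0.042945i

Re=-0.2646 Im=-0.0429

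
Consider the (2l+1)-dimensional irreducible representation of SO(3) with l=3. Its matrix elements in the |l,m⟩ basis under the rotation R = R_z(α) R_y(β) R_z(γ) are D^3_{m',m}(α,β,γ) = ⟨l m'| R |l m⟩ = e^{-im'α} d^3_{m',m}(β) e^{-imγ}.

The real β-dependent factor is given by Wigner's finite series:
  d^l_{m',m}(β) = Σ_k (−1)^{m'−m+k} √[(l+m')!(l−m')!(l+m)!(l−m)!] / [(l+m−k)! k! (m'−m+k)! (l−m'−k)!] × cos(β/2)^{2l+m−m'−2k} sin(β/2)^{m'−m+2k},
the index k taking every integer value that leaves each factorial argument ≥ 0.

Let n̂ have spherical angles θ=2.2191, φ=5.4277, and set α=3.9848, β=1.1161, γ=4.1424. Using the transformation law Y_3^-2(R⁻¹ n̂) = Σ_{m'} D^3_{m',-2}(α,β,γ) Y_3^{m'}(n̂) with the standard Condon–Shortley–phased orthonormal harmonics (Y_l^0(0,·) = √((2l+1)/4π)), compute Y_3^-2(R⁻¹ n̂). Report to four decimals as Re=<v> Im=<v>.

Re=-0.1707 Im=-0.0236

Need the full column D^3_{m',-2} for m'=−3..3 at α=3.9848, β=1.1161, γ=4.1424.
cos(β/2)=0.848289, sin(β/2)=0.529533
d^3_{-3,-2}: single k=1 term ⇒ +0.569756;  D = +0.102649+0.560433i
d^3_{-2,-2}: k∈[0..1] ⇒ +0.372618 -0.725992 = -0.353374;  D = +0.301917+0.183630i
d^3_{-1,-2}: k∈[0..1] ⇒ -0.735551 +0.573246 = -0.162305;  D = -0.155210+0.047463i
d^3_{0,-2}: k∈[0..1] ⇒ +0.795285 -0.309899 = +0.485385;  D = -0.202704+0.441033i
d^3_{1,-2}: k∈[0..1] ⇒ -0.573246 +0.111689 = -0.461557;  D = +0.184992+0.422863i
d^3_{2,-2}: k∈[0..1] ⇒ +0.282898 -0.022047 = +0.260851;  D = +0.248000+0.080865i
d^3_{3,-2}: single k=0 term ⇒ -0.086514;  D = +0.074732-0.043587i
Y_3^{m'}(θ=2.2191,φ=5.4277) and Σ D·Y over m':
  (+0.1026+0.5604i)·(-0.1773+0.1149i)  (+0.3019+0.1836i)·(+0.0548-0.3883i)  (-0.1552+0.0475i)·(+0.1391+0.1601i)  (-0.2027+0.4410i)·(+0.2652+0.0000i)  (+0.1850+0.4229i)·(-0.1391+0.1601i)  (+0.2480+0.0809i)·(+0.0548+0.3883i)  (+0.0747-0.0436i)·(+0.1773+0.1149i)
Y_3^-2(R⁻¹ n̂) = -0.170682-0.023631i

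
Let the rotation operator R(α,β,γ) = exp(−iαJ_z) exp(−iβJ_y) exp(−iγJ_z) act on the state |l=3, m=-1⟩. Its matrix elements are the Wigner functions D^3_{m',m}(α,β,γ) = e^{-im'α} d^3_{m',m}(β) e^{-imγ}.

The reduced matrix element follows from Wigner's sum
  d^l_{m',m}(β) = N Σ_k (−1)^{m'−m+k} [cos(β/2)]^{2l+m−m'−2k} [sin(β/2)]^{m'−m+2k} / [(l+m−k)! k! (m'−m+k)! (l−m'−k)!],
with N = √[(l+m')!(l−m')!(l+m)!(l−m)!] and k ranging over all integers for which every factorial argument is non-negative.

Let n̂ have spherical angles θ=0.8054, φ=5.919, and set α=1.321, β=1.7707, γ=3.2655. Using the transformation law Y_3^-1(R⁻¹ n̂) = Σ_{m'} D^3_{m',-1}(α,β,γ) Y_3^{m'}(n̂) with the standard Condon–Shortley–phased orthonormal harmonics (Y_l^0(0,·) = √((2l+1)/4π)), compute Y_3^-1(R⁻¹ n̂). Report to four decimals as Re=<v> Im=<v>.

Re=-0.1837 Im=0.1549

Need the full column D^3_{m',-1} for m'=−3..3 at α=1.321, β=1.7707, γ=3.2655.
cos(β/2)=0.633019, sin(β/2)=0.774137
d^3_{-3,-1}: single k=2 term ⇒ +0.372689;  D = +0.218205+0.302132i
d^3_{-2,-1}: k∈[1..2] ⇒ +0.248828 -0.744273 = -0.495444;  D = -0.460890+0.181784i
d^3_{-1,-1}: k∈[0..2] ⇒ +0.064343 -0.769823 +0.863485 = +0.158004;  D = -0.019838-0.156754i
d^3_{0,-1}: k∈[0..2] ⇒ -0.272578 +1.222965 -0.609670 = +0.340717;  D = -0.338105-0.042109i
d^3_{1,-1}: k∈[0..2] ⇒ +0.577367 -1.151313 +0.215231 = -0.358714;  D = +0.130954-0.333956i
d^3_{2,-1}: k∈[0..1] ⇒ -0.744273 +0.556550 = -0.187723;  D = -0.152401-0.109607i
d^3_{3,-1}: single k=0 term ⇒ +0.557377;  D = +0.427202-0.358005i
Y_3^{m'}(θ=0.8054,φ=5.919) and Σ D·Y over m':
  (+0.2182+0.3021i)·(+0.0720+0.1389i)  (-0.4609+0.1818i)·(+0.2748+0.2451i)  (-0.0198-0.1568i)·(+0.3049+0.1162i)  (-0.3381-0.0421i)·(-0.1551+0.0000i)  (+0.1310-0.3340i)·(-0.3049+0.1162i)  (-0.1524-0.1096i)·(+0.2748-0.2451i)  (+0.4272-0.3580i)·(-0.0720+0.1389i)
Y_3^-1(R⁻¹ n̂) = -0.183710+0.154869i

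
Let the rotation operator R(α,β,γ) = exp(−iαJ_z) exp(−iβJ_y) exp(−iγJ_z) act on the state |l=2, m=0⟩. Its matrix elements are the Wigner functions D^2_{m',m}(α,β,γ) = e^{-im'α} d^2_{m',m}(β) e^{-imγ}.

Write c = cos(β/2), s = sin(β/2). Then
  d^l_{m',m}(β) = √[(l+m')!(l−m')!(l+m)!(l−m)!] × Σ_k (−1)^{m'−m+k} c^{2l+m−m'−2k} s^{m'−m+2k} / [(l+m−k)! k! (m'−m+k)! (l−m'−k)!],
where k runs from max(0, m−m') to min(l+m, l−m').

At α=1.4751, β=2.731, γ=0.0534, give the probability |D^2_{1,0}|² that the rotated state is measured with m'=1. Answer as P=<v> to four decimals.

First d^2_{1,0}(β=2.731), then the phase factors e^{-i(1)α} and e^{-i(0)γ}:
c=cos(2.731/2)=0.203857, s=sin(2.731/2)=0.979001; N=√[6·1·2·2]=4.898979
Admissible k: 0..1 (factorial args all ≥0)
  k=0: (−1)^1·4.8990/(2)·0.2039^3·0.9790^1 = -0.020316
  k=1: (−1)^2·4.8990/(2)·0.2039^1·0.9790^3 = +0.468544
d^2_{1,0}(2.731) = -0.020316 +0.468544 = +0.448228
|D^2_{1,0}|² = |d^2_{1,0}(β)|² = (+0.448228)² = 0.200909 (the z-rotation phases have unit modulus)

P=0.2009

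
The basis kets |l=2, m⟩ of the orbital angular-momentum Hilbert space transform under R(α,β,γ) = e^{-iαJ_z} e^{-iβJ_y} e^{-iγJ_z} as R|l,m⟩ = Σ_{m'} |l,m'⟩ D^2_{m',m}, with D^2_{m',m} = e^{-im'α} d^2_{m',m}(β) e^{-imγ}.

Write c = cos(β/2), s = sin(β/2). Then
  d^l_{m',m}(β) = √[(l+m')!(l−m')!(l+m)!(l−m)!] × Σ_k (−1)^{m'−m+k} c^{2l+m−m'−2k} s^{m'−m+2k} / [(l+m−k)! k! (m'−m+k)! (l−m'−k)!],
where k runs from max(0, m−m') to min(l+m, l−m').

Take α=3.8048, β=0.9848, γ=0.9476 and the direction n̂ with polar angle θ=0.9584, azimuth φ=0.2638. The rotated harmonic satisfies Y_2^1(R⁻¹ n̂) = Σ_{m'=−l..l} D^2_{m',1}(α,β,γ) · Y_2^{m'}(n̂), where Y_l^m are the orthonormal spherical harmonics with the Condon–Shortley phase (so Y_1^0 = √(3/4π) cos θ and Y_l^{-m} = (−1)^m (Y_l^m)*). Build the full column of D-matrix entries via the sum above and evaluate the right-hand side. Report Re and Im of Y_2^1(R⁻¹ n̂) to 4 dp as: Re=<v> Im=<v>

Re=-0.0634 Im=0.2188

Need the full column D^2_{m',1} for m'=−2..2 at α=3.8048, β=0.9848, γ=0.9476.
cos(β/2)=0.881201, sin(β/2)=0.472742
d^2_{-2,1}: single k=3 term ⇒ +0.186199;  D = +0.172998+0.068860i
d^2_{-1,1}: k∈[2..3] ⇒ +0.520619 -0.049946 = +0.470673;  D = -0.451767+0.132059i
d^2_{0,1}: k∈[1..2] ⇒ +0.792364 -0.228047 = +0.564317;  D = +0.329355-0.458235i
d^2_{1,1}: k∈[0..1] ⇒ +0.602975 -0.520619 = +0.082357;  D = +0.003294+0.082291i
d^2_{2,1}: single k=0 term ⇒ -0.646962;  D = +0.418375+0.493480i
Y_2^{m'}(θ=0.9584,φ=0.2638) and Σ D·Y over m':
  (+0.1730+0.0689i)·(+0.2235-0.1302i)  (-0.4518+0.1321i)·(+0.3508-0.0948i)  (+0.3294-0.4582i)·(-0.0027+0.0000i)  (+0.0033+0.0823i)·(-0.3508-0.0948i)  (+0.4184+0.4935i)·(+0.2235+0.1302i)
Y_2^1(R⁻¹ n̂) = -0.063374+0.218828i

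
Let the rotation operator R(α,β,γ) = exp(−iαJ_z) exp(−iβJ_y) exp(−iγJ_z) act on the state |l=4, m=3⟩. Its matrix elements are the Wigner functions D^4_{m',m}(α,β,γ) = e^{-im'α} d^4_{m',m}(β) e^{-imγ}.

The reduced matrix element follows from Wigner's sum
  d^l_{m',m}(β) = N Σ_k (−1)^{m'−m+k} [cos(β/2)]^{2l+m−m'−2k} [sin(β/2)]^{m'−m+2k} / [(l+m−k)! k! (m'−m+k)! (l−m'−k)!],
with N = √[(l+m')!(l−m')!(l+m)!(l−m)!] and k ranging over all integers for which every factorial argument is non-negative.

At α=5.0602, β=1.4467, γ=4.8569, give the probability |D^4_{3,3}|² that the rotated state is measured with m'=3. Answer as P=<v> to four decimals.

P=0.1975

First d^4_{3,3}(β=1.4467), then the phase factors e^{-i(3)α} and e^{-i(3)γ}:
Half-angle: c=0.749593, s=0.661900. N=√(5040·1·5040·1)=5040.000000
k: max(0,(3)−(3))=0 … min(4+(3),4−(3))=1
  k=0: (−1)^0·5040.0000/(5040)·0.7496^8·0.6619^0 = +0.099679
  k=1: (−1)^1·5040.0000/(720)·0.7496^6·0.6619^2 = -0.544044
d^4_{3,3}(1.4467) = +0.099679 -0.544044 = -0.444365
|D^4_{3,3}|² = |d^4_{3,3}(β)|² = (-0.444365)² = 0.197460 (the z-rotation phases have unit modulus)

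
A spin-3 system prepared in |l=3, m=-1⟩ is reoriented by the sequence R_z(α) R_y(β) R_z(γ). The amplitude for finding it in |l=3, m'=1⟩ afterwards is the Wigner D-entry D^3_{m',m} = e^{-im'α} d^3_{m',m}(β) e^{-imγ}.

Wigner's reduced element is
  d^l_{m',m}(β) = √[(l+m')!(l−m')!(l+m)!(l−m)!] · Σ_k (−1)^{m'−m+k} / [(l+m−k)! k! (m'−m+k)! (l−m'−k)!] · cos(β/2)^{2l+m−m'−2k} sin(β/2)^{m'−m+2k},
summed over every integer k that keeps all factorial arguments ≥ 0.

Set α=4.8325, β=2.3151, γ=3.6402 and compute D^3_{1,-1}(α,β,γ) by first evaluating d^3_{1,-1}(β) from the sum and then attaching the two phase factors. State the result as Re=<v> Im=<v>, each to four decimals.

Re=-0.0690 Im=0.1735

First d^3_{1,-1}(β=2.3151), then the phase factors e^{-i(1)α} and e^{-i(-1)γ}:
With c≡cos(β/2)=0.401584 and s≡sin(β/2)=0.915822, N=[24·2·2·24]^{1/2}=48.000000
k∈{0,1,2} keeps every argument non-negative
  k=0: (−1)^2·48.0000/(8)·0.4016^4·0.9158^2 = +0.130882
  k=1: (−1)^3·48.0000/(6)·0.4016^2·0.9158^4 = -0.907587
  k=2: (−1)^4·48.0000/(48)·0.4016^0·0.9158^6 = +0.590019
d^3_{1,-1}(2.3151) = +0.130882 -0.907587 +0.590019 = -0.186685
Phases: e^{-i·(1)·4.8325}=+0.119822+0.992795i, e^{-i·(-1)·3.6402}=-0.878249-0.478203i ⇒ D=-0.068984+0.173472i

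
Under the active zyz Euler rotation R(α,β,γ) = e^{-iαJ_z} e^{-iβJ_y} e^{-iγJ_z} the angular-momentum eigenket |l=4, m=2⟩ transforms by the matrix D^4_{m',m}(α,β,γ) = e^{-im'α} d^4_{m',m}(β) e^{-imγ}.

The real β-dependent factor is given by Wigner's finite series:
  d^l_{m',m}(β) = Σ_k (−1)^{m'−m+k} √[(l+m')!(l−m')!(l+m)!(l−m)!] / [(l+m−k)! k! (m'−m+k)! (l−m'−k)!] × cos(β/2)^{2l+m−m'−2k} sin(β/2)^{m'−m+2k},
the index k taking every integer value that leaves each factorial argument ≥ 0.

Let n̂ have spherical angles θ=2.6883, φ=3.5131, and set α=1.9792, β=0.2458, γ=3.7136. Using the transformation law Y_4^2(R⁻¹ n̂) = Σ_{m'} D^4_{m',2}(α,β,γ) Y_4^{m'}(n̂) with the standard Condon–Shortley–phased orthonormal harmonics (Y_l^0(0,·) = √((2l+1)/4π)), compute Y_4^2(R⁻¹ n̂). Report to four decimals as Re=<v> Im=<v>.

Need the full column D^4_{m',2} for m'=−4..4 at α=1.9792, β=0.2458, γ=3.7136.
cos(β/2)=0.992457, sin(β/2)=0.122591
d^4_{-4,2}: single k=6 term ⇒ +0.000018;  D = +0.000016+0.000008i
d^4_{-3,2}: k∈[5..6] ⇒ +0.000304 -0.000002 = +0.000302;  D = +0.000025-0.000301i
d^4_{-2,2}: k∈[4..6] ⇒ +0.003287 -0.000040 +0.000000 = +0.003247;  D = -0.003074+0.001043i
d^4_{-1,2}: k∈[3..5] ⇒ +0.025087 -0.000574 +0.000002 = +0.024515;  D = +0.016450+0.018176i
d^4_{0,2}: k∈[2..4] ⇒ +0.136241 -0.005543 +0.000032 = +0.130730;  D = +0.054115-0.119003i
d^4_{1,2}: k∈[1..3] ⇒ +0.493261 -0.037630 +0.000383 = +0.456014;  D = -0.455937-0.008380i
d^4_{2,2}: k∈[0..2] ⇒ +0.941228 -0.172333 +0.003287 = +0.772181;  D = +0.293593+0.714190i
d^4_{3,2}: k∈[0..1] ⇒ -0.435016 +0.019912 = -0.415103;  D = -0.289673+0.297322i
d^4_{4,2}: single k=0 term ⇒ +0.075992;  D = -0.071014-0.027052i
Y_4^{m'}(θ=2.6883,φ=3.5131) and Σ D·Y over m':
  (+0.0000+0.0000i)·(+0.0014-0.0162i)  (+0.0000-0.0003i)·(+0.0416-0.0848i)  (-0.0031+0.0010i)·(+0.2200-0.2021i)  (+0.0165+0.0182i)·(+0.4612-0.1797i)  (+0.0541-0.1190i)·(+0.1710+0.0000i)  (-0.4559-0.0084i)·(-0.4612-0.1797i)  (+0.2936+0.7142i)·(+0.2200+0.2021i)  (-0.2897+0.2973i)·(-0.0416-0.0848i)  (-0.0710-0.0271i)·(+0.0014+0.0162i)
Y_4^2(R⁻¹ n̂) = +0.186255+0.299222i

Re=0.1863 Im=0.2992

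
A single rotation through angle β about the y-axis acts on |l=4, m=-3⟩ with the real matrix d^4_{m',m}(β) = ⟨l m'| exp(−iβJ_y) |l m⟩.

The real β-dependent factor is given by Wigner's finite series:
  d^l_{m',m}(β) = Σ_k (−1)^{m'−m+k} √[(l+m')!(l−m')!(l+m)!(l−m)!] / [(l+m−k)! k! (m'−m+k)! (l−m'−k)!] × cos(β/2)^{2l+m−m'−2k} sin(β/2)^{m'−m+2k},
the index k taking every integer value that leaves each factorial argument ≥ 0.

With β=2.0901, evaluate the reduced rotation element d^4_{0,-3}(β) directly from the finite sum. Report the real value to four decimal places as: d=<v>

d^4_{0,-3}(β=2.0901) via Wigner's sum:
c=cos(2.0901/2)=0.501859, s=sin(2.0901/2)=0.864950; N=√[24·24·1·5040]=1703.830978
k: max(0,(-3)−(0))=0 … min(4+(-3),4−(0))=1
  k=0: (−1)^3·1703.8310/(144)·0.5019^5·0.8649^3 = -0.243749
  k=1: (−1)^4·1703.8310/(144)·0.5019^3·0.8649^5 = +0.724040
d^4_{0,-3}(2.0901) = -0.243749 +0.724040 = +0.480290

d=0.4803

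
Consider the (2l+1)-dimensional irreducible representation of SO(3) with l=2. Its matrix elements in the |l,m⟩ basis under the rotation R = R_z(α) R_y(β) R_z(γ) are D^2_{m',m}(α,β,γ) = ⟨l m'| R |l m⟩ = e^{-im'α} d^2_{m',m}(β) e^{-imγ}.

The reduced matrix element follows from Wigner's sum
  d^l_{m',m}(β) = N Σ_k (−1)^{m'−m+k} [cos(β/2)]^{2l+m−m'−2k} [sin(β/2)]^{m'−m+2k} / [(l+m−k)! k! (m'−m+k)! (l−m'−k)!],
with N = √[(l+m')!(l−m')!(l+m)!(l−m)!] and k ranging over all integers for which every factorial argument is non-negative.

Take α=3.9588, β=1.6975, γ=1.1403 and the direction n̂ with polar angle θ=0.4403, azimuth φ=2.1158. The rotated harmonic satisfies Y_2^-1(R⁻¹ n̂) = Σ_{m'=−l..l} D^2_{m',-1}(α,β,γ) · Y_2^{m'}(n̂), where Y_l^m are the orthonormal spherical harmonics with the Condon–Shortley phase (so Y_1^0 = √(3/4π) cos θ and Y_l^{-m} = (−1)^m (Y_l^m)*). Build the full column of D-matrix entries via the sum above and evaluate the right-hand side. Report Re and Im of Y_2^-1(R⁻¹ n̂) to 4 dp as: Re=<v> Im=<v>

Need the full column D^2_{m',-1} for m'=−2..2 at α=3.9588, β=1.6975, γ=1.1403.
cos(β/2)=0.660922, sin(β/2)=0.750455
d^2_{-2,-1}: single k=1 term ⇒ +0.433316;  D = -0.404480+0.155432i
d^2_{-1,-1}: k∈[0..1] ⇒ +0.190810 -0.738024 = -0.547214;  D = -0.206379+0.506805i
d^2_{0,-1}: k∈[0..1] ⇒ -0.530701 +0.684226 = +0.153524;  D = +0.064069+0.139516i
d^2_{1,-1}: k∈[0..1] ⇒ +0.738024 -0.317174 = +0.420849;  D = -0.399074-0.133620i
d^2_{2,-1}: single k=0 term ⇒ -0.558668;  D = -0.491845+0.264950i
Y_2^{m'}(θ=0.4403,φ=2.1158) and Σ D·Y over m':
  (-0.4045+0.1554i)·(-0.0325+0.0622i)  (-0.2064+0.5068i)·(-0.1544-0.2547i)  (+0.0641+0.1395i)·(+0.4589+0.0000i)  (-0.3991-0.1336i)·(+0.1544-0.2547i)  (-0.4918+0.2649i)·(-0.0325-0.0622i)
Y_2^-1(R⁻¹ n̂) = +0.130601+0.111140i

Re=0.1306 Im=0.1111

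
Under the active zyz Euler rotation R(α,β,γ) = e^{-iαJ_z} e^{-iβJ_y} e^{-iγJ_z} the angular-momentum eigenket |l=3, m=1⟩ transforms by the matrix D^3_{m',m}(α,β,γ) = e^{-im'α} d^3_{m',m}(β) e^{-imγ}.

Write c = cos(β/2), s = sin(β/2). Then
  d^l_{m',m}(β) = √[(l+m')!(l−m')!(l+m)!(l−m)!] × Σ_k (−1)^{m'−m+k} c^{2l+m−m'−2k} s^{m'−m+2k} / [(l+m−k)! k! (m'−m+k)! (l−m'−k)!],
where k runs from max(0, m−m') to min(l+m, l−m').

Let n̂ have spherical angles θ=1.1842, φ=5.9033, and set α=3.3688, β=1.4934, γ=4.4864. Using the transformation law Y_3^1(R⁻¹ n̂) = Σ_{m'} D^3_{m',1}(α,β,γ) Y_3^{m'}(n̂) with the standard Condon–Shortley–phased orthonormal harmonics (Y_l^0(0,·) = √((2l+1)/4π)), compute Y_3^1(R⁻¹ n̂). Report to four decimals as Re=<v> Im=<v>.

Re=0.2239 Im=0.2907

Need the full column D^3_{m',1} for m'=−3..3 at α=3.3688, β=1.4934, γ=4.4864.
cos(β/2)=0.733934, sin(β/2)=0.679220
d^3_{-3,1}: single k=4 term ⇒ +0.444021;  D = +0.349904-0.273352i
d^3_{-2,1}: k∈[3..4] ⇒ +0.783491 -0.335514 = +0.447976;  D = -0.281825+0.348220i
d^3_{-1,1}: k∈[2..4] ⇒ +0.803159 -0.917165 +0.098189 = -0.015817;  D = -0.006925+0.014220i
d^3_{0,1}: k∈[1..3] ⇒ +0.501057 -1.287407 +0.367538 = -0.418812;  D = +0.093843-0.408163i
d^3_{1,1}: k∈[0..2] ⇒ +0.156294 -1.070879 +0.687874 = -0.226711;  D = +0.000276+0.226710i
d^3_{2,1}: k∈[0..1] ⇒ -0.457401 +0.783491 = +0.326090;  D = +0.073841+0.317620i
d^3_{3,1}: single k=0 term ⇒ +0.518437;  D = -0.228128-0.465547i
Y_3^{m'}(θ=1.1842,φ=5.9033) and Σ D·Y over m':
  (+0.3499-0.2734i)·(+0.1385+0.3012i)  (-0.2818+0.3482i)·(+0.2396+0.2277i)  (-0.0069+0.0142i)·(-0.0804-0.0321i)  (+0.0938-0.4082i)·(-0.3221+0.0000i)  (+0.0003+0.2267i)·(+0.0804-0.0321i)  (+0.0738+0.3176i)·(+0.2396-0.2277i)  (-0.2281-0.4655i)·(-0.1385+0.3012i)
Y_3^1(R⁻¹ n̂) = +0.223883+0.290657i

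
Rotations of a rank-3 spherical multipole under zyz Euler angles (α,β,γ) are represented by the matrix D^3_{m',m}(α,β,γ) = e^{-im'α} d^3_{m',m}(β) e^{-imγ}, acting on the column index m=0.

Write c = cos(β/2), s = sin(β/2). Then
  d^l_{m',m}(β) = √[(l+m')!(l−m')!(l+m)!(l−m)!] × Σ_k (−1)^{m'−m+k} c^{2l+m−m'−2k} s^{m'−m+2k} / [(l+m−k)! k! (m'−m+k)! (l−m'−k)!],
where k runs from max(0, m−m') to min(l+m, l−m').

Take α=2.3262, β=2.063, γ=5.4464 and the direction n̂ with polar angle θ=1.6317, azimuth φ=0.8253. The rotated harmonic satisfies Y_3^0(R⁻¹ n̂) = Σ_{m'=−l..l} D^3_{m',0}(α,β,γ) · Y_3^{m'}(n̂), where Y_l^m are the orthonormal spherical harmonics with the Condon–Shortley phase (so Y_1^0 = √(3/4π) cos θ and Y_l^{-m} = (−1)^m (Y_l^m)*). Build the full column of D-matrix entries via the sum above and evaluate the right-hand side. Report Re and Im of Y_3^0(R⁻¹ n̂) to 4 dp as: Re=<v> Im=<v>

Re=-0.0996 Im=0.0000

Need the full column D^3_{m',0} for m'=−3..3 at α=2.3262, β=2.063, γ=5.4464.
cos(β/2)=0.513532, sin(β/2)=0.858070
d^3_{-3,0}: single k=3 term ⇒ +0.382637;  D = +0.293784+0.245157i
d^3_{-2,0}: k∈[2..3] ⇒ +0.280464 -0.783047 = -0.502582;  D = +0.030131+0.501678i
d^3_{-1,0}: k∈[1..3] ⇒ +0.106158 -0.889168 +0.827509 = +0.044499;  D = -0.030508+0.032395i
d^3_{0,0}: k∈[0..3] ⇒ +0.018340 -0.460850 +1.286677 -0.399151 = +0.445016;  D = +0.445016+0.000000i
d^3_{1,0}: k∈[0..2] ⇒ -0.106158 +0.889168 -0.827509 = -0.044499;  D = +0.030508+0.032395i
d^3_{2,0}: k∈[0..1] ⇒ +0.280464 -0.783047 = -0.502582;  D = +0.030131-0.501678i
d^3_{3,0}: single k=0 term ⇒ -0.382637;  D = -0.293784+0.245157i
Y_3^{m'}(θ=1.6317,φ=0.8253) and Σ D·Y over m':
  (+0.2938+0.2452i)·(-0.3263-0.2562i)  (+0.0301+0.5017i)·(+0.0049+0.0618i)  (-0.0305+0.0324i)·(-0.2148+0.2326i)  (+0.4450+0.0000i)·(+0.0677+0.0000i)  (+0.0305+0.0324i)·(+0.2148+0.2326i)  (+0.0301-0.5017i)·(+0.0049-0.0618i)  (-0.2938+0.2452i)·(+0.3263-0.2562i)
Y_3^0(R⁻¹ n̂) = -0.099610+0.000000i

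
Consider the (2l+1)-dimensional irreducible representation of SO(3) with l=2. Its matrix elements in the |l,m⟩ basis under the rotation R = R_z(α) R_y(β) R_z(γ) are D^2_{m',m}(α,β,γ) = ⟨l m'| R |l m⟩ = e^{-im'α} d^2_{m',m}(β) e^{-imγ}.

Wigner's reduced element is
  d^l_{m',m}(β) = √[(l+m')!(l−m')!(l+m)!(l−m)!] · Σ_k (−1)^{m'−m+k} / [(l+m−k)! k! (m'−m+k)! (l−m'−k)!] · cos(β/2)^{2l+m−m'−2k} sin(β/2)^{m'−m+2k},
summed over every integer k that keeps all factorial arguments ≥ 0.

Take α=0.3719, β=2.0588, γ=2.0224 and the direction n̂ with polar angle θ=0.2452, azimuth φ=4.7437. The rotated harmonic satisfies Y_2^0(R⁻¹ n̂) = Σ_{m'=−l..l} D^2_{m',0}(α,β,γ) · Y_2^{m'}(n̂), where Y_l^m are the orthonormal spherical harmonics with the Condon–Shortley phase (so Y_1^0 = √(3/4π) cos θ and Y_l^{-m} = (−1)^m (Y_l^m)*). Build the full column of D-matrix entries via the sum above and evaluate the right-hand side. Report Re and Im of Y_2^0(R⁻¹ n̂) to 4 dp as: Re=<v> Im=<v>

Re=-0.0531 Im=0.0000

Need the full column D^2_{m',0} for m'=−2..2 at α=0.3719, β=2.0588, γ=2.0224.
cos(β/2)=0.515333, sin(β/2)=0.856990
d^2_{-2,0}: single k=2 term ⇒ +0.477753;  D = +0.351579+0.323481i
d^2_{-1,0}: k∈[1..2] ⇒ +0.287287 -0.794494 = -0.507208;  D = -0.472534-0.184312i
d^2_{0,0}: k∈[0..2] ⇒ +0.070526 -0.780167 +0.539390 = -0.170250;  D = -0.170250+0.000000i
d^2_{1,0}: k∈[0..1] ⇒ -0.287287 +0.794494 = +0.507208;  D = +0.472534-0.184312i
d^2_{2,0}: single k=0 term ⇒ +0.477753;  D = +0.351579-0.323481i
Y_2^{m'}(θ=0.2452,φ=4.7437) and Σ D·Y over m':
  (+0.3516+0.3235i)·(-0.0227+0.0014i)  (-0.4725-0.1843i)·(+0.0057+0.1818i)  (-0.1703+0.0000i)·(+0.5750+0.0000i)  (+0.4725-0.1843i)·(-0.0057+0.1818i)  (+0.3516-0.3235i)·(-0.0227-0.0014i)
Y_2^0(R⁻¹ n̂) = -0.053147-0.000000i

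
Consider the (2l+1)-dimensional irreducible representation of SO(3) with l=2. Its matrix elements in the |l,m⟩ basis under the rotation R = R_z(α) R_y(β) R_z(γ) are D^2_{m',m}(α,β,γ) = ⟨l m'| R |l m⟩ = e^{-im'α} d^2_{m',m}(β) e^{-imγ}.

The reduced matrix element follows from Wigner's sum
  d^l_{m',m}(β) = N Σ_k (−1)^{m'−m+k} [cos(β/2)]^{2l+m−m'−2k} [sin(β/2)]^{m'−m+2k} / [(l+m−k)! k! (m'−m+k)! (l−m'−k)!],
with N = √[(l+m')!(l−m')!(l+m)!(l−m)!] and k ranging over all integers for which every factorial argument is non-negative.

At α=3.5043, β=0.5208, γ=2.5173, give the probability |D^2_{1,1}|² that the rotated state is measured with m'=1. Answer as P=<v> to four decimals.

P=0.4708

First d^2_{1,1}(β=0.5208), then the phase factors e^{-i(1)α} and e^{-i(1)γ}:
c=cos(0.5208/2)=0.966287, s=sin(0.5208/2)=0.257467; N=√[6·1·6·1]=6.000000
The bounds max(0,m−m')=0 and min(l+m,l−m')=1 give 2 terms
  k=0: (−1)^0·6.0000/(6)·0.9663^4·0.2575^0 = +0.871816
  k=1: (−1)^1·6.0000/(2)·0.9663^2·0.2575^2 = -0.185685
d^2_{1,1}(0.5208) = +0.871816 -0.185685 = +0.686131
|D^2_{1,1}|² = |d^2_{1,1}(β)|² = (+0.686131)² = 0.470775 (the z-rotation phases have unit modulus)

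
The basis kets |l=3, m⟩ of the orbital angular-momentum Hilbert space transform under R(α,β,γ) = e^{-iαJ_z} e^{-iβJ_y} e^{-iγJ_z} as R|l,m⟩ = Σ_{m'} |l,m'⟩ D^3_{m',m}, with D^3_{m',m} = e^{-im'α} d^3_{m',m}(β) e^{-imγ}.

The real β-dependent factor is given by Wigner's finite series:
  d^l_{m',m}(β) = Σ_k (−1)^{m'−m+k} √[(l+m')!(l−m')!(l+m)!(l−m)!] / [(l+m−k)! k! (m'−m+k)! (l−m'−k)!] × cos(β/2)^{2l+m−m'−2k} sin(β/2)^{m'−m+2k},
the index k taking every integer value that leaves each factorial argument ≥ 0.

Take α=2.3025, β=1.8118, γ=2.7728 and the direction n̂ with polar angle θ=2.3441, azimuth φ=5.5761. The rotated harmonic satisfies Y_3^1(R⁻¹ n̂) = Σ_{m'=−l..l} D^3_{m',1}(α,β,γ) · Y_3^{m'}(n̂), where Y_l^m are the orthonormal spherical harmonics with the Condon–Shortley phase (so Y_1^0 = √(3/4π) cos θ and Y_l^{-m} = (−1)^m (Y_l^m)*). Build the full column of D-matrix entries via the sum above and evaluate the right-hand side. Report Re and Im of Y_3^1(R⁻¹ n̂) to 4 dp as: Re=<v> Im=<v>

Need the full column D^3_{m',1} for m'=−3..3 at α=2.3025, β=1.8118, γ=2.7728.
cos(β/2)=0.616978, sin(β/2)=0.786981
d^3_{-3,1}: single k=4 term ⇒ +0.565511;  D = -0.308819-0.473743i
d^3_{-2,1}: k∈[3..4] ⇒ +0.723986 -0.588966 = +0.135021;  D = -0.034894+0.130434i
d^3_{-1,1}: k∈[2..4] ⇒ +0.538464 -1.168114 +0.237566 = -0.392083;  D = -0.349516+0.177674i
d^3_{0,1}: k∈[1..3] ⇒ +0.243726 -1.189631 +0.645179 = -0.300726;  D = +0.280506+0.108408i
d^3_{1,1}: k∈[0..2] ⇒ +0.055159 -0.717952 +0.876085 = +0.213292;  D = +0.075718+0.199400i
d^3_{2,1}: k∈[0..1] ⇒ -0.222490 +0.723986 = +0.501496;  D = +0.229880-0.445706i
d^3_{3,1}: single k=0 term ⇒ +0.347577;  D = -0.336292+0.087850i
Y_3^{m'}(θ=2.3441,φ=5.5761) and Σ D·Y over m':
  (-0.3088-0.4737i)·(-0.0800+0.1303i)  (-0.0349+0.1304i)·(-0.0570-0.3611i)  (-0.3495+0.1777i)·(+0.2531+0.2163i)  (+0.2805+0.1084i)·(+0.1461+0.0000i)  (+0.0757+0.1994i)·(-0.2531+0.2163i)  (+0.2299-0.4457i)·(-0.0570+0.3611i)  (-0.3363+0.0879i)·(+0.0800+0.1303i)
Y_3^1(R⁻¹ n̂) = +0.096808+0.025558i

Re=0.0968 Im=0.0256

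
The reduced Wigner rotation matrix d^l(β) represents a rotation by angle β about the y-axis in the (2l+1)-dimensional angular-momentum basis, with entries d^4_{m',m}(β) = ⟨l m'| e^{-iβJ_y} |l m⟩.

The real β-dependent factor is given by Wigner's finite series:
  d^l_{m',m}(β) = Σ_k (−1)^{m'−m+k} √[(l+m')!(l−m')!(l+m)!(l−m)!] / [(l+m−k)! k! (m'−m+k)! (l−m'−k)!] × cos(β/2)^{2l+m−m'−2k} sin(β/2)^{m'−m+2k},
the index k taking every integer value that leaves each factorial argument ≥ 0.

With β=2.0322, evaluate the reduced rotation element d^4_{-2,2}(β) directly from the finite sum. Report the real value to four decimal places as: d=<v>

d=-0.3806

d^4_{-2,2}(β=2.0322) via Wigner's sum:
With c≡cos(β/2)=0.526685 and s≡sin(β/2)=0.850060, N=[2·720·720·2]^{1/2}=1440.000000
k: max(0,(2)−(-2))=4 … min(4+(2),4−(-2))=6
  k=4: (−1)^0·1440.0000/(96)·0.5267^4·0.8501^4 = +0.602691
  k=5: (−1)^1·1440.0000/(120)·0.5267^2·0.8501^6 = -1.255979
  k=6: (−1)^2·1440.0000/(1440)·0.5267^0·0.8501^8 = +0.272646
d^4_{-2,2}(2.0322) = +0.602691 -1.255979 +0.272646 = -0.380642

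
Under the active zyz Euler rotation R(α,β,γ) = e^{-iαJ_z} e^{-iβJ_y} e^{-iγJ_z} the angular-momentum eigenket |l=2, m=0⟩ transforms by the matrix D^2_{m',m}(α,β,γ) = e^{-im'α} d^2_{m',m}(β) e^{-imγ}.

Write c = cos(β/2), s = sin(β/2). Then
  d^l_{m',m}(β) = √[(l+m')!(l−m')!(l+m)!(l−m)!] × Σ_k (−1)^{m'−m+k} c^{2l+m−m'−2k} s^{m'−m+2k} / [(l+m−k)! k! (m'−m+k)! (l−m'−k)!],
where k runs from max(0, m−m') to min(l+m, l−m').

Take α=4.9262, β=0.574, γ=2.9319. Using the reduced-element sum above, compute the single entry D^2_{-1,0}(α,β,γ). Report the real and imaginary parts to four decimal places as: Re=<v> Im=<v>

Split into d^2_{-1,0}(β=0.574) × two z-phases.
With c≡cos(β/2)=0.959097 and s≡sin(β/2)=0.283076, N=[1·6·2·2]^{1/2}=4.898979
Admissible k: 1..2 (factorial args all ≥0)
  k=1: (−1)^0·4.8990/(2)·0.9591^3·0.2831^1 = +0.611740
  k=2: (−1)^1·4.8990/(2)·0.9591^1·0.2831^3 = -0.053290
d^2_{-1,0}(0.574) = +0.611740 -0.053290 = +0.558450
Phases: e^{-i·(-1)·4.9262}=+0.212186-0.977229i, e^{-i·(0)·2.9319}=+1.000000+0.000000i ⇒ D=+0.118495-0.545734i

Re=0.1185 Im=-0.5457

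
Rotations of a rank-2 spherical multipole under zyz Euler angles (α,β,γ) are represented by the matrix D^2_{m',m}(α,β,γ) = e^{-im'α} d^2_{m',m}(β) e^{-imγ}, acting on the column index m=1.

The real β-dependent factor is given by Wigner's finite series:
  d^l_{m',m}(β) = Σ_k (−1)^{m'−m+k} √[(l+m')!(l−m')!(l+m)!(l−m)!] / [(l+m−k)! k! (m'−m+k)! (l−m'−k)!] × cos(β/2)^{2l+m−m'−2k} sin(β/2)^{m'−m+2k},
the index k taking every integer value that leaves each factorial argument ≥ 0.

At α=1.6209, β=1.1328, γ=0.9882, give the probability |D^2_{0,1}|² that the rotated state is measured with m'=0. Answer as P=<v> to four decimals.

Split into d^2_{0,1}(β=1.1328) × two z-phases.
With c≡cos(β/2)=0.843838 and s≡sin(β/2)=0.536598, N=[2·2·6·1]^{1/2}=4.898979
k∈{1,2} keeps every argument non-negative
  k=1: (−1)^0·4.8990/(2)·0.8438^3·0.5366^1 = +0.789772
  k=2: (−1)^1·4.8990/(2)·0.8438^1·0.5366^3 = -0.319361
d^2_{0,1}(1.1328) = +0.789772 -0.319361 = +0.470412
|D^2_{0,1}|² = |d^2_{0,1}(β)|² = (+0.470412)² = 0.221287 (the z-rotation phases have unit modulus)

P=0.2213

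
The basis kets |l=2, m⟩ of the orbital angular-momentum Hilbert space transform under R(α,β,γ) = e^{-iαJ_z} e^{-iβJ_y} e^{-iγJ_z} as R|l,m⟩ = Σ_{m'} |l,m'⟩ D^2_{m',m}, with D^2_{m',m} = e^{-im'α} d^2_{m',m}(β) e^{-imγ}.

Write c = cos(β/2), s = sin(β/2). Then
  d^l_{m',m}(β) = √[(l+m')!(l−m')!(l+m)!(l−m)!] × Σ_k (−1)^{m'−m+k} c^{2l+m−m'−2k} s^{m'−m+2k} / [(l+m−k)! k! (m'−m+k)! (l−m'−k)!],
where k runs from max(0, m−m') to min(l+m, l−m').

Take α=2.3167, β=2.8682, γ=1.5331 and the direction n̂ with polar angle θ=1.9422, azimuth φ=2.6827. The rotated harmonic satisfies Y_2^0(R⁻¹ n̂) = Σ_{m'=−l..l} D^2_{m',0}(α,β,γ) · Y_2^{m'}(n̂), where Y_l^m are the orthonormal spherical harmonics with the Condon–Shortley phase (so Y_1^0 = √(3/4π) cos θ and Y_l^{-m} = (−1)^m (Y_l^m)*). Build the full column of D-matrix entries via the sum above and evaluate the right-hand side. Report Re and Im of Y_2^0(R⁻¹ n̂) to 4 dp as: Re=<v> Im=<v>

Need the full column D^2_{m',0} for m'=−2..2 at α=2.3167, β=2.8682, γ=1.5331.
cos(β/2)=0.136271, sin(β/2)=0.990672
d^2_{-2,0}: single k=2 term ⇒ +0.044642;  D = -0.003523-0.044503i
d^2_{-1,0}: k∈[1..2] ⇒ +0.006141 -0.324540 = -0.318399;  D = +0.216077-0.233856i
d^2_{0,0}: k∈[0..2] ⇒ +0.000345 -0.072900 +0.963205 = +0.890650;  D = +0.890650+0.000000i
d^2_{1,0}: k∈[0..1] ⇒ -0.006141 +0.324540 = +0.318399;  D = -0.216077-0.233856i
d^2_{2,0}: single k=0 term ⇒ +0.044642;  D = -0.003523+0.044503i
Y_2^{m'}(θ=1.9422,φ=2.6827) and Σ D·Y over m':
  (-0.0035-0.0445i)·(+0.2038+0.2664i)  (+0.2161-0.2339i)·(+0.2342+0.1157i)  (+0.8907+0.0000i)·(-0.1908+0.0000i)  (-0.2161-0.2339i)·(-0.2342+0.1157i)  (-0.0035+0.0445i)·(+0.2038-0.2664i)
Y_2^0(R⁻¹ n̂) = +0.007718-0.000000i

Re=0.0077 Im=0.0000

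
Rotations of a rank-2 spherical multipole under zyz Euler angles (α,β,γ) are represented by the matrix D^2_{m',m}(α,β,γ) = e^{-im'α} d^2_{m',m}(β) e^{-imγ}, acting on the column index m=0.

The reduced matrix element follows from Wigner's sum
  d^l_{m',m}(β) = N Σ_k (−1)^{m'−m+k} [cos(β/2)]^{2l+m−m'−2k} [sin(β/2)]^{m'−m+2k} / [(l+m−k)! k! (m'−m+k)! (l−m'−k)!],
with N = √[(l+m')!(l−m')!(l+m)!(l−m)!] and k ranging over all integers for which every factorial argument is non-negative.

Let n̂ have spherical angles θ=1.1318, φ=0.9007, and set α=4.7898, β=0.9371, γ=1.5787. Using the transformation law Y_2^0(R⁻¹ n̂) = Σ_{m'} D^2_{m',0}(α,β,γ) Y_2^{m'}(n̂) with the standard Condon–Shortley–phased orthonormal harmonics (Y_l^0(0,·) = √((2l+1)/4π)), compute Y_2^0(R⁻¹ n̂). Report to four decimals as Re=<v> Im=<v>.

Need the full column D^2_{m',0} for m'=−2..2 at α=4.7898, β=0.9371, γ=1.5787.
cos(β/2)=0.892224, sin(β/2)=0.451593
d^2_{-2,0}: single k=2 term ⇒ +0.397666;  D = -0.392909-0.061322i
d^2_{-1,0}: k∈[1..2] ⇒ +0.785678 -0.201276 = +0.584402;  D = +0.045194-0.582652i
d^2_{0,0}: k∈[0..2] ⇒ +0.633717 -0.649385 +0.041590 = +0.025922;  D = +0.025922+0.000000i
d^2_{1,0}: k∈[0..1] ⇒ -0.785678 +0.201276 = -0.584402;  D = -0.045194-0.582652i
d^2_{2,0}: single k=0 term ⇒ +0.397666;  D = -0.392909+0.061322i
Y_2^{m'}(θ=1.1318,φ=0.9007) and Σ D·Y over m':
  (-0.3929-0.0613i)·(-0.0723-0.3081i)  (+0.0452-0.5827i)·(+0.1846-0.2330i)  (+0.0259+0.0000i)·(-0.1445+0.0000i)  (-0.0452-0.5827i)·(-0.1846-0.2330i)  (-0.3929+0.0613i)·(-0.0723+0.3081i)
Y_2^0(R⁻¹ n̂) = -0.239462+0.000000i

Re=-0.2395 Im=0.0000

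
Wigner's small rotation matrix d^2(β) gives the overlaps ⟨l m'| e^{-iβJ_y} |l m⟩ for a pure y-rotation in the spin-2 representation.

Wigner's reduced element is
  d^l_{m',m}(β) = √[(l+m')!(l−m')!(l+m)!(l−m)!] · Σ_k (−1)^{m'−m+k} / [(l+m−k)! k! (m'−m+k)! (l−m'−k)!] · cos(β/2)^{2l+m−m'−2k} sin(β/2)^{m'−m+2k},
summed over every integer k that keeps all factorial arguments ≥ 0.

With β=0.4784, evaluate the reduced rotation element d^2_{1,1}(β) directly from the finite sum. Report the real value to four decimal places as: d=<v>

d=0.7319

d^2_{1,1}(β=0.4784) via Wigner's sum:
c=cos(0.4784/2)=0.971528, s=sin(0.4784/2)=0.236925; N=√[6·1·6·1]=6.000000
k: max(0,(1)−(1))=0 … min(2+(1),2−(1))=1
  k=0: (−1)^0·6.0000/(6)·0.9715^4·0.2369^0 = +0.890884
  k=1: (−1)^1·6.0000/(2)·0.9715^2·0.2369^2 = -0.158948
d^2_{1,1}(0.4784) = +0.890884 -0.158948 = +0.731936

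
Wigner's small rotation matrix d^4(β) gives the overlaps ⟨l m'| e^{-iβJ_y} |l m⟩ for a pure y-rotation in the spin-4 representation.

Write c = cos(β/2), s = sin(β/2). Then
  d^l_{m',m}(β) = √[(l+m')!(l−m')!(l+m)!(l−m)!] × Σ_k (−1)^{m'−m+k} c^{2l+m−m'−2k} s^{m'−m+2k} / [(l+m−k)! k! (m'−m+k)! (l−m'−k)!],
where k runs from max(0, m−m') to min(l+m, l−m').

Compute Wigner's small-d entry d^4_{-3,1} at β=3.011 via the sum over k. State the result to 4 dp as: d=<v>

d=-0.0331

d^4_{-3,1}(β=3.011) via Wigner's sum:
With c≡cos(β/2)=0.065250 and s≡sin(β/2)=0.997869, N=[1·5040·120·6]^{1/2}=1904.940944
Admissible k: 4..5 (factorial args all ≥0)
  k=4: (−1)^0·1904.9409/(144)·0.0652^4·0.9979^4 = +0.000238
  k=5: (−1)^1·1904.9409/(240)·0.0652^2·0.9979^6 = -0.033363
d^4_{-3,1}(3.011) = +0.000238 -0.033363 = -0.033126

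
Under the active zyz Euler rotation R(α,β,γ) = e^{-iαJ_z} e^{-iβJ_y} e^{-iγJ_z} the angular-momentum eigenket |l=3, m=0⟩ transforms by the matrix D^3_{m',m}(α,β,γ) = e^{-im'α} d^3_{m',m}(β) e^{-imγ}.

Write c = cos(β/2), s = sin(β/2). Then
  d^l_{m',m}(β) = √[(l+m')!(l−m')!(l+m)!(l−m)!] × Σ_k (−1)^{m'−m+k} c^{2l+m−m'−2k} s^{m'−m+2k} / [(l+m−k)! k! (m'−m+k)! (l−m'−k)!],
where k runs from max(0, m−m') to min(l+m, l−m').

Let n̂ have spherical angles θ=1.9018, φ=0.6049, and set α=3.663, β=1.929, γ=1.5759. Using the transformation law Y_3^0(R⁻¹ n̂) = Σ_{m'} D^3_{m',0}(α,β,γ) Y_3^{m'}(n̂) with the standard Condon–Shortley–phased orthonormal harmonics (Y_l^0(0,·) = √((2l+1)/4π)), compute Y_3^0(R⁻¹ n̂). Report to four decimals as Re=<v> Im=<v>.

Re=0.0131 Im=0.0000

Need the full column D^3_{m',0} for m'=−3..3 at α=3.663, β=1.929, γ=1.5759.
cos(β/2)=0.569828, sin(β/2)=0.821764
d^3_{-3,0}: single k=3 term ⇒ +0.459185;  D = -0.003019-0.459175i
d^3_{-2,0}: k∈[2..3] ⇒ +0.389969 -0.811029 = -0.421061;  D = -0.212127-0.363723i
d^3_{-1,0}: k∈[1..3] ⇒ +0.171024 -1.067049 +0.739725 = -0.156301;  D = +0.135531+0.077854i
d^3_{0,0}: k∈[0..3] ⇒ +0.034234 -0.640784 +1.332657 -0.307952 = +0.418156;  D = +0.418156+0.000000i
d^3_{1,0}: k∈[0..2] ⇒ -0.171024 +1.067049 -0.739725 = +0.156301;  D = -0.135531+0.077854i
d^3_{2,0}: k∈[0..1] ⇒ +0.389969 -0.811029 = -0.421061;  D = -0.212127+0.363723i
d^3_{3,0}: single k=0 term ⇒ -0.459185;  D = +0.003019-0.459175i
Y_3^{m'}(θ=1.9018,φ=0.6049) and Σ D·Y over m':
  (-0.0030-0.4592i)·(-0.0852-0.3425i)  (-0.2121-0.3637i)·(-0.1049+0.2779i)  (+0.1355+0.0779i)·(-0.1186+0.0820i)  (+0.4182+0.0000i)·(+0.2998+0.0000i)  (-0.1355+0.0779i)·(+0.1186+0.0820i)  (-0.2121+0.3637i)·(-0.1049-0.2779i)  (+0.0030-0.4592i)·(+0.0852-0.3425i)
Y_3^0(R⁻¹ n̂) = +0.013129+0.000000i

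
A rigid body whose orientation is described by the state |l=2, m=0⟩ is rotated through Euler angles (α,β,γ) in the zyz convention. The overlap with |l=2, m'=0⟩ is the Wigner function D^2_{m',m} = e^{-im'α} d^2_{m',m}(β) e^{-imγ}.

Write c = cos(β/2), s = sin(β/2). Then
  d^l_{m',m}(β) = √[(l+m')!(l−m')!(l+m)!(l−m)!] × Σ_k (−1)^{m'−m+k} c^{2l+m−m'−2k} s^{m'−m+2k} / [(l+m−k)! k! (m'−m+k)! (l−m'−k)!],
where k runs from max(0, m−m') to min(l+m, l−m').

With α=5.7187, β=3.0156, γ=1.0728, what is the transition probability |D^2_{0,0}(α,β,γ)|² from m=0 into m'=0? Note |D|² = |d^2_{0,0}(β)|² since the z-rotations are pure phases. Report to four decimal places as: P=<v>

Split into d^2_{0,0}(β=3.0156) × two z-phases.
With c≡cos(β/2)=0.062955 and s≡sin(β/2)=0.998016, N=[2·2·2·2]^{1/2}=4.000000
The bounds max(0,m−m')=0 and min(l+m,l−m')=2 give 3 terms
  k=0: (−1)^0·4.0000/(4)·0.0630^4·0.9980^0 = +0.000016
  k=1: (−1)^1·4.0000/(1)·0.0630^2·0.9980^2 = -0.015790
  k=2: (−1)^2·4.0000/(4)·0.0630^0·0.9980^4 = +0.992089
d^2_{0,0}(3.0156) = +0.000016 -0.015790 +0.992089 = +0.976315
|D^2_{0,0}|² = |d^2_{0,0}(β)|² = (+0.976315)² = 0.953190 (the z-rotation phases have unit modulus)

P=0.9532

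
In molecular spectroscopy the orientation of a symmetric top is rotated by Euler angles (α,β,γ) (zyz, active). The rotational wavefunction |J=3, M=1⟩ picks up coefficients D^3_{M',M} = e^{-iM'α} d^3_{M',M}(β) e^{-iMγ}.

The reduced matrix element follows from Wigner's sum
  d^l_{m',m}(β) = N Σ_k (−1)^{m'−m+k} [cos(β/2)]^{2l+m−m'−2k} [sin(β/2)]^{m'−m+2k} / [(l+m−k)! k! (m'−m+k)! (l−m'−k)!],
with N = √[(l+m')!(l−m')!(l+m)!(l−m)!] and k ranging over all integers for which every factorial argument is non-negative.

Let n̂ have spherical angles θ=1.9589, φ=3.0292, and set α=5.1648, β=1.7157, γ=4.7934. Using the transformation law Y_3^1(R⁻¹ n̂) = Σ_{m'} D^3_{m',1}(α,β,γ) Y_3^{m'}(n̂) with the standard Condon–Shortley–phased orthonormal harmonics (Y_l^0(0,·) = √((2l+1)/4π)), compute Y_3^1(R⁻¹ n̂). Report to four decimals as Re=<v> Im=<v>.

Re=0.0135 Im=0.0063

Need the full column D^3_{m',1} for m'=−3..3 at α=5.1648, β=1.7157, γ=4.7934.
cos(β/2)=0.654065, sin(β/2)=0.756438
d^3_{-3,1}: single k=4 term ⇒ +0.542477;  D = -0.157499-0.519110i
d^3_{-2,1}: k∈[3..4] ⇒ +0.765973 -0.512257 = +0.253716;  D = +0.186162-0.172382i
d^3_{-1,1}: k∈[2..4] ⇒ +0.628322 -1.120536 +0.187344 = -0.304869;  D = -0.284083-0.110643i
d^3_{0,1}: k∈[1..3] ⇒ +0.313668 -1.258622 +0.561150 = -0.383805;  D = -0.031058-0.382546i
d^3_{1,1}: k∈[0..2] ⇒ +0.078294 -0.837763 +0.840402 = +0.080932;  D = -0.069689+0.041153i
d^3_{2,1}: k∈[0..1] ⇒ -0.286338 +0.765973 = +0.479635;  D = -0.399887-0.264839i
d^3_{3,1}: single k=0 term ⇒ +0.405580;  D = +0.053603-0.402022i
Y_3^{m'}(θ=1.9589,φ=3.0292) and Σ D·Y over m':
  (-0.1575-0.5191i)·(-0.3123-0.1095i)  (+0.1862-0.1724i)·(-0.3230-0.0739i)  (-0.2841-0.1106i)·(+0.0844+0.0095i)  (-0.0311-0.3825i)·(+0.3225+0.0000i)  (-0.0697+0.0412i)·(-0.0844+0.0095i)  (-0.3999-0.2648i)·(-0.3230+0.0739i)  (+0.0536-0.4020i)·(+0.3123-0.1095i)
Y_3^1(R⁻¹ n̂) = +0.013503+0.006314i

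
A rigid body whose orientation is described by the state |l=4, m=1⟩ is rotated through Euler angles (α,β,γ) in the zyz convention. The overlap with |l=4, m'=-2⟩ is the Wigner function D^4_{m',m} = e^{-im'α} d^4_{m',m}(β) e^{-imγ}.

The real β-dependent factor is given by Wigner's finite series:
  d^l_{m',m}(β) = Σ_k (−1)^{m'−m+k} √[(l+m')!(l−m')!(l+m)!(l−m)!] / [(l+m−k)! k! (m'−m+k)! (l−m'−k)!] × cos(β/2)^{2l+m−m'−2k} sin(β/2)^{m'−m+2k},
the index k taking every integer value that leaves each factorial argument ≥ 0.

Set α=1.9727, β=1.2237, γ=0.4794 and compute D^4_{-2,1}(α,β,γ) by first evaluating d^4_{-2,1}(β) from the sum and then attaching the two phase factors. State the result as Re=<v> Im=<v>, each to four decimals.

Re=-0.3120 Im=-0.1049

First d^4_{-2,1}(β=1.2237), then the phase factors e^{-i(-2)α} and e^{-i(1)γ}:
With c≡cos(β/2)=0.818587 and s≡sin(β/2)=0.574383, N=[2·720·120·6]^{1/2}=1018.233765
k∈{3,4,5} keeps every argument non-negative
  k=3: (−1)^0·1018.2338/(72)·0.8186^5·0.5744^3 = +0.985015
  k=4: (−1)^1·1018.2338/(48)·0.8186^3·0.5744^5 = -0.727458
  k=5: (−1)^2·1018.2338/(240)·0.8186^1·0.5744^7 = +0.071633
d^4_{-2,1}(1.2237) = +0.985015 -0.727458 +0.071633 = +0.329190
D = (-0.693970-0.720003i)·(+0.329190)·(+0.887272-0.461247i) = -0.312020-0.104929i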